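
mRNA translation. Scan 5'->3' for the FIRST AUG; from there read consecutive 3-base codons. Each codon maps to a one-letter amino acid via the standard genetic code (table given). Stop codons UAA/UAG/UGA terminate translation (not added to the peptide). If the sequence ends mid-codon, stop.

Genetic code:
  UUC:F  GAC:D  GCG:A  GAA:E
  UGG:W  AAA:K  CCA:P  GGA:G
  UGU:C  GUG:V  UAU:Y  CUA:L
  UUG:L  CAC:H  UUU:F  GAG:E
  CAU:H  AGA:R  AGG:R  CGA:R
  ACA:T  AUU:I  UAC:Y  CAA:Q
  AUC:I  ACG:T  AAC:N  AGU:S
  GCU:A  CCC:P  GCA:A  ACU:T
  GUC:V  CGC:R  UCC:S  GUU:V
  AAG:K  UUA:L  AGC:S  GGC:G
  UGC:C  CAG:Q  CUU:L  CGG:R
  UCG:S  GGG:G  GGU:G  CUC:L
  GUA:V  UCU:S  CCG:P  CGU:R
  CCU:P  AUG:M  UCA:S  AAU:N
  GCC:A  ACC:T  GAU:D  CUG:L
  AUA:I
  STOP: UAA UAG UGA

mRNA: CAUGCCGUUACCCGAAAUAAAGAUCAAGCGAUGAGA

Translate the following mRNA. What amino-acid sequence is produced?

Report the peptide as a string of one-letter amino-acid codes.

Answer: MPLPEIKIKR

Derivation:
start AUG at pos 1
pos 1: AUG -> M; peptide=M
pos 4: CCG -> P; peptide=MP
pos 7: UUA -> L; peptide=MPL
pos 10: CCC -> P; peptide=MPLP
pos 13: GAA -> E; peptide=MPLPE
pos 16: AUA -> I; peptide=MPLPEI
pos 19: AAG -> K; peptide=MPLPEIK
pos 22: AUC -> I; peptide=MPLPEIKI
pos 25: AAG -> K; peptide=MPLPEIKIK
pos 28: CGA -> R; peptide=MPLPEIKIKR
pos 31: UGA -> STOP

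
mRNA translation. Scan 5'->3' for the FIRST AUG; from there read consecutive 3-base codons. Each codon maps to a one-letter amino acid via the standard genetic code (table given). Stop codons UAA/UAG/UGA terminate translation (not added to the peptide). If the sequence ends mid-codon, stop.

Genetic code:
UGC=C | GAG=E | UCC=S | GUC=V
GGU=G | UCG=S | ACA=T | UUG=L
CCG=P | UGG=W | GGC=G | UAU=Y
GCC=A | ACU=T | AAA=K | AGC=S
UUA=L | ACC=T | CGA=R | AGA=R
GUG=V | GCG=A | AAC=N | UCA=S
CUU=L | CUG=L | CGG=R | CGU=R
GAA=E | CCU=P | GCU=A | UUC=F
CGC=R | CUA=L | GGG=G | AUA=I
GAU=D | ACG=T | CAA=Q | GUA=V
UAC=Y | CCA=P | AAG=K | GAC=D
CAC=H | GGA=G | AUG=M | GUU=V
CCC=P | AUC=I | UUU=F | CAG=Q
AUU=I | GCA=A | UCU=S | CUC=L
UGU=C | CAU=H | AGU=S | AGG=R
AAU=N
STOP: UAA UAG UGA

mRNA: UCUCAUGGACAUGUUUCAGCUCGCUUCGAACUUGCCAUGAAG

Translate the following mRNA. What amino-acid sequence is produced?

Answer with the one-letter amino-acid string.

start AUG at pos 4
pos 4: AUG -> M; peptide=M
pos 7: GAC -> D; peptide=MD
pos 10: AUG -> M; peptide=MDM
pos 13: UUU -> F; peptide=MDMF
pos 16: CAG -> Q; peptide=MDMFQ
pos 19: CUC -> L; peptide=MDMFQL
pos 22: GCU -> A; peptide=MDMFQLA
pos 25: UCG -> S; peptide=MDMFQLAS
pos 28: AAC -> N; peptide=MDMFQLASN
pos 31: UUG -> L; peptide=MDMFQLASNL
pos 34: CCA -> P; peptide=MDMFQLASNLP
pos 37: UGA -> STOP

Answer: MDMFQLASNLP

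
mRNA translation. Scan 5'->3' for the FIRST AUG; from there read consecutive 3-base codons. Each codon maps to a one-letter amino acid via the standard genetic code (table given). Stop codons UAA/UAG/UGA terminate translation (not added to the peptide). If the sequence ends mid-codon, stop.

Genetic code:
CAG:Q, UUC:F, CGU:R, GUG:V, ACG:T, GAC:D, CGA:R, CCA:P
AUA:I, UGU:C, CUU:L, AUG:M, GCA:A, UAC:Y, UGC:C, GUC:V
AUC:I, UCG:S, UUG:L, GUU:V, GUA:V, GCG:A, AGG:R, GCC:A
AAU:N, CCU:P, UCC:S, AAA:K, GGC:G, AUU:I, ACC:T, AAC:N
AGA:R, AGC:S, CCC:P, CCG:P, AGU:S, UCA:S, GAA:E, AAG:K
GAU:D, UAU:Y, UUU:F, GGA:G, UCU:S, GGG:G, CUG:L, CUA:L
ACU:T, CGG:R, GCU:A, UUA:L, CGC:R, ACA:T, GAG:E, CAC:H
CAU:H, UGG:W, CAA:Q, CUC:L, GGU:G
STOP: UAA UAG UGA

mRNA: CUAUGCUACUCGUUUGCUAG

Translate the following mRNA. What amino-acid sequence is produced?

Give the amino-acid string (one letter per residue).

start AUG at pos 2
pos 2: AUG -> M; peptide=M
pos 5: CUA -> L; peptide=ML
pos 8: CUC -> L; peptide=MLL
pos 11: GUU -> V; peptide=MLLV
pos 14: UGC -> C; peptide=MLLVC
pos 17: UAG -> STOP

Answer: MLLVC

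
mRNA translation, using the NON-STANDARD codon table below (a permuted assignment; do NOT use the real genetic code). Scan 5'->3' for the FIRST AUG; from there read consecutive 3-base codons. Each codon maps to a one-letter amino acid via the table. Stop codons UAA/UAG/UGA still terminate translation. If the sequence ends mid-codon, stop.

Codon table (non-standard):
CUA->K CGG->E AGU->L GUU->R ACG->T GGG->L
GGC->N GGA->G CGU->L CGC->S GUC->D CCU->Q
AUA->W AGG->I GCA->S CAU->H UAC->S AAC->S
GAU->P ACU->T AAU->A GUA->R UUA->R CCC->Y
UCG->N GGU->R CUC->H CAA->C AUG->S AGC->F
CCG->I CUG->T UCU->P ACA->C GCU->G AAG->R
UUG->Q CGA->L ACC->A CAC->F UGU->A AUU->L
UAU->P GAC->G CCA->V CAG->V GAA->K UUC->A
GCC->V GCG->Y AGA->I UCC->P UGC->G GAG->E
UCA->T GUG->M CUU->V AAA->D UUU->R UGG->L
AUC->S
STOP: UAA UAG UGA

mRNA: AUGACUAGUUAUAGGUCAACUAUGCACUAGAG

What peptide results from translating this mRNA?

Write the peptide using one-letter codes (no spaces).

start AUG at pos 0
pos 0: AUG -> S; peptide=S
pos 3: ACU -> T; peptide=ST
pos 6: AGU -> L; peptide=STL
pos 9: UAU -> P; peptide=STLP
pos 12: AGG -> I; peptide=STLPI
pos 15: UCA -> T; peptide=STLPIT
pos 18: ACU -> T; peptide=STLPITT
pos 21: AUG -> S; peptide=STLPITTS
pos 24: CAC -> F; peptide=STLPITTSF
pos 27: UAG -> STOP

Answer: STLPITTSF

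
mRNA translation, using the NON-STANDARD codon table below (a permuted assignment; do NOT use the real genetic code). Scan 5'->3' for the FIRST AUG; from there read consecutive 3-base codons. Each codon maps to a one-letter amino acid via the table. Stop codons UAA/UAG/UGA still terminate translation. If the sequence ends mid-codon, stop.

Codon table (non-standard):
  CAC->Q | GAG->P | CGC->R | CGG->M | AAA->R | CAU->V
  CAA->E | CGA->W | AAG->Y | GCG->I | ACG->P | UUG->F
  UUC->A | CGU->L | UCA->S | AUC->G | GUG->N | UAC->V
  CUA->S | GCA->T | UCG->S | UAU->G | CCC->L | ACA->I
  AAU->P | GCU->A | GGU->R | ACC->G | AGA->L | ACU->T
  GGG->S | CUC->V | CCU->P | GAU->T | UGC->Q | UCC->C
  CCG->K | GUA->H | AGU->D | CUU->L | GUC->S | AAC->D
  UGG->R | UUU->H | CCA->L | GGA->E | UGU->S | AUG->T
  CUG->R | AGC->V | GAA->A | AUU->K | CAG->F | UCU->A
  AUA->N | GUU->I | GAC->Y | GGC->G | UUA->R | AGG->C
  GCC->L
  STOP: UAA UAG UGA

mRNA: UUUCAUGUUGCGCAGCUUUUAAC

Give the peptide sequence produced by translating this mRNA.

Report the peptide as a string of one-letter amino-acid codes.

Answer: TFRVH

Derivation:
start AUG at pos 4
pos 4: AUG -> T; peptide=T
pos 7: UUG -> F; peptide=TF
pos 10: CGC -> R; peptide=TFR
pos 13: AGC -> V; peptide=TFRV
pos 16: UUU -> H; peptide=TFRVH
pos 19: UAA -> STOP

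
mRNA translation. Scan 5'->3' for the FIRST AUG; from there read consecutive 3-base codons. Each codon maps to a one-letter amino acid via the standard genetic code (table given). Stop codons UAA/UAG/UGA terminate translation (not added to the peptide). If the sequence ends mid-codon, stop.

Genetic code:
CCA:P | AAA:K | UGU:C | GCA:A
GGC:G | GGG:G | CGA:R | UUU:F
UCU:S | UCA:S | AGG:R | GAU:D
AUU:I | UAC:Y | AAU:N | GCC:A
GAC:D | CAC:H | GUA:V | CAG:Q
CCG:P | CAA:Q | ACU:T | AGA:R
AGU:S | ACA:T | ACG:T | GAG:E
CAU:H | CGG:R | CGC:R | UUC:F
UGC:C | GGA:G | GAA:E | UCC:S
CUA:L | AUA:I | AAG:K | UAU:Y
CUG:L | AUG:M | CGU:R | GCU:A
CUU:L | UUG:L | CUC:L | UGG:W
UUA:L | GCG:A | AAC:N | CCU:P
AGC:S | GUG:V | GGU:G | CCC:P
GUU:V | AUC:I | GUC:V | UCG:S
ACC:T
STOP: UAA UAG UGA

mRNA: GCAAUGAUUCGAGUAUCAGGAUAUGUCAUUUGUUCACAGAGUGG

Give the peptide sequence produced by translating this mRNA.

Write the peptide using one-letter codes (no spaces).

start AUG at pos 3
pos 3: AUG -> M; peptide=M
pos 6: AUU -> I; peptide=MI
pos 9: CGA -> R; peptide=MIR
pos 12: GUA -> V; peptide=MIRV
pos 15: UCA -> S; peptide=MIRVS
pos 18: GGA -> G; peptide=MIRVSG
pos 21: UAU -> Y; peptide=MIRVSGY
pos 24: GUC -> V; peptide=MIRVSGYV
pos 27: AUU -> I; peptide=MIRVSGYVI
pos 30: UGU -> C; peptide=MIRVSGYVIC
pos 33: UCA -> S; peptide=MIRVSGYVICS
pos 36: CAG -> Q; peptide=MIRVSGYVICSQ
pos 39: AGU -> S; peptide=MIRVSGYVICSQS
pos 42: only 2 nt remain (<3), stop (end of mRNA)

Answer: MIRVSGYVICSQS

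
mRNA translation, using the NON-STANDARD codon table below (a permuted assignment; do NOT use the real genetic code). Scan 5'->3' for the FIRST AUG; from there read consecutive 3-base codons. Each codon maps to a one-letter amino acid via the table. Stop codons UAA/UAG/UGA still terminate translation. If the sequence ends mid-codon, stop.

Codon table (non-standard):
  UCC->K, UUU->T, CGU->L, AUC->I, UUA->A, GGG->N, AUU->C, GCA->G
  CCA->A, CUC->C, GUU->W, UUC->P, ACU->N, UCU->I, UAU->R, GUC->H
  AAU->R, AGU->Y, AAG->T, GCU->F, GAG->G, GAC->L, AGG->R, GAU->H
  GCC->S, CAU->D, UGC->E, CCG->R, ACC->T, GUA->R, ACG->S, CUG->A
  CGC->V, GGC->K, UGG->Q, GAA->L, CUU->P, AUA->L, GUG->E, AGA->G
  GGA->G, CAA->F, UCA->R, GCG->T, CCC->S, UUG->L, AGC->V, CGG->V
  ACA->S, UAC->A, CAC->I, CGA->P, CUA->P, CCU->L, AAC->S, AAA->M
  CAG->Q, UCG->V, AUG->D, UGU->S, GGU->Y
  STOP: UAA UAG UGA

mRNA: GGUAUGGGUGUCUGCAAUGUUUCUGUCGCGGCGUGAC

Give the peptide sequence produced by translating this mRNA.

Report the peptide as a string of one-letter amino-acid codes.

start AUG at pos 3
pos 3: AUG -> D; peptide=D
pos 6: GGU -> Y; peptide=DY
pos 9: GUC -> H; peptide=DYH
pos 12: UGC -> E; peptide=DYHE
pos 15: AAU -> R; peptide=DYHER
pos 18: GUU -> W; peptide=DYHERW
pos 21: UCU -> I; peptide=DYHERWI
pos 24: GUC -> H; peptide=DYHERWIH
pos 27: GCG -> T; peptide=DYHERWIHT
pos 30: GCG -> T; peptide=DYHERWIHTT
pos 33: UGA -> STOP

Answer: DYHERWIHTT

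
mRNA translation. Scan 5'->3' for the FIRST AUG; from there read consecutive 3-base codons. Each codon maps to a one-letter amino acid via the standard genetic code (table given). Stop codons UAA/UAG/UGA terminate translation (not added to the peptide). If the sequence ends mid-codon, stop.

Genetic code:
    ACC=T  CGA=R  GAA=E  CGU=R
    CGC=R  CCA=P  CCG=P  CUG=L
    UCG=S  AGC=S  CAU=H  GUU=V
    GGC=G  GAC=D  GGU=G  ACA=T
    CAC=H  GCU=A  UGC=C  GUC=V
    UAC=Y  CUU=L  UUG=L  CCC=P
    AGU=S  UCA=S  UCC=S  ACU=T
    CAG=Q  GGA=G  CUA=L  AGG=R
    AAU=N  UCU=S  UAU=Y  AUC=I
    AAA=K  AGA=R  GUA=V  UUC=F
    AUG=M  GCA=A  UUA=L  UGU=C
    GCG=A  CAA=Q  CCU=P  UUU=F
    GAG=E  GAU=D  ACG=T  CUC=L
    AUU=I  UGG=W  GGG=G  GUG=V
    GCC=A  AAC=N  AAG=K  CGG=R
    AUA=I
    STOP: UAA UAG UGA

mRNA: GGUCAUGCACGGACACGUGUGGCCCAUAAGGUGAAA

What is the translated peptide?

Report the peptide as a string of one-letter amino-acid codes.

start AUG at pos 4
pos 4: AUG -> M; peptide=M
pos 7: CAC -> H; peptide=MH
pos 10: GGA -> G; peptide=MHG
pos 13: CAC -> H; peptide=MHGH
pos 16: GUG -> V; peptide=MHGHV
pos 19: UGG -> W; peptide=MHGHVW
pos 22: CCC -> P; peptide=MHGHVWP
pos 25: AUA -> I; peptide=MHGHVWPI
pos 28: AGG -> R; peptide=MHGHVWPIR
pos 31: UGA -> STOP

Answer: MHGHVWPIR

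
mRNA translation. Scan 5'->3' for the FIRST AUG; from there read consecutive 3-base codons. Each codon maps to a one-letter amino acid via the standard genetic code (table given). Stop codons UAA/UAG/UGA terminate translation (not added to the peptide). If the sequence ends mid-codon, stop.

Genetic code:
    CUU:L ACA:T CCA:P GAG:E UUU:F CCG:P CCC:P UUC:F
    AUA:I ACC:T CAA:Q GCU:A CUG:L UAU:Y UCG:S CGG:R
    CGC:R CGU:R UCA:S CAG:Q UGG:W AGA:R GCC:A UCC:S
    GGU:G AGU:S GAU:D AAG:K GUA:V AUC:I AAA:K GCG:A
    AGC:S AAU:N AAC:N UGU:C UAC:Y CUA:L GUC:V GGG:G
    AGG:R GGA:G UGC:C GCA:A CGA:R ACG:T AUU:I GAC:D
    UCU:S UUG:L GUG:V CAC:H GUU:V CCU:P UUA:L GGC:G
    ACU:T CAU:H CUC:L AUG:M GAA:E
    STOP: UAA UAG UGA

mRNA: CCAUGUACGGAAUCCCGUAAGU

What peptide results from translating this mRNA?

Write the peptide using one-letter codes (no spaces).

start AUG at pos 2
pos 2: AUG -> M; peptide=M
pos 5: UAC -> Y; peptide=MY
pos 8: GGA -> G; peptide=MYG
pos 11: AUC -> I; peptide=MYGI
pos 14: CCG -> P; peptide=MYGIP
pos 17: UAA -> STOP

Answer: MYGIP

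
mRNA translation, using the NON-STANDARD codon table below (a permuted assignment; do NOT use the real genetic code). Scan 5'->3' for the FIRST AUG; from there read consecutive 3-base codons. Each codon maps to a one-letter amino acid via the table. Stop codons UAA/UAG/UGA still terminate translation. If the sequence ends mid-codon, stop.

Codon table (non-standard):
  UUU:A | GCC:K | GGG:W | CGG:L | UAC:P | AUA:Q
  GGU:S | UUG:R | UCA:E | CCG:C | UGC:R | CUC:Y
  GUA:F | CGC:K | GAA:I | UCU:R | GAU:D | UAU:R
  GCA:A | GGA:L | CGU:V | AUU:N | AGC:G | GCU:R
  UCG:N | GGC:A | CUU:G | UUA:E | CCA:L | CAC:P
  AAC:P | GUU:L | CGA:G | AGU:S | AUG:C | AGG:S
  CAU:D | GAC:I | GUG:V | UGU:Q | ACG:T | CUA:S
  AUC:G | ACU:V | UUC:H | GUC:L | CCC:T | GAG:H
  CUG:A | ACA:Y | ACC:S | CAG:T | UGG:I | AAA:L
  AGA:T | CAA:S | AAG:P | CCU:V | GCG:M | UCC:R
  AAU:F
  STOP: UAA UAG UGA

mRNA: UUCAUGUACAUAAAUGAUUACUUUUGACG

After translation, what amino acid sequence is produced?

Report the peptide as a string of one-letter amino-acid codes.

Answer: CPQFDPA

Derivation:
start AUG at pos 3
pos 3: AUG -> C; peptide=C
pos 6: UAC -> P; peptide=CP
pos 9: AUA -> Q; peptide=CPQ
pos 12: AAU -> F; peptide=CPQF
pos 15: GAU -> D; peptide=CPQFD
pos 18: UAC -> P; peptide=CPQFDP
pos 21: UUU -> A; peptide=CPQFDPA
pos 24: UGA -> STOP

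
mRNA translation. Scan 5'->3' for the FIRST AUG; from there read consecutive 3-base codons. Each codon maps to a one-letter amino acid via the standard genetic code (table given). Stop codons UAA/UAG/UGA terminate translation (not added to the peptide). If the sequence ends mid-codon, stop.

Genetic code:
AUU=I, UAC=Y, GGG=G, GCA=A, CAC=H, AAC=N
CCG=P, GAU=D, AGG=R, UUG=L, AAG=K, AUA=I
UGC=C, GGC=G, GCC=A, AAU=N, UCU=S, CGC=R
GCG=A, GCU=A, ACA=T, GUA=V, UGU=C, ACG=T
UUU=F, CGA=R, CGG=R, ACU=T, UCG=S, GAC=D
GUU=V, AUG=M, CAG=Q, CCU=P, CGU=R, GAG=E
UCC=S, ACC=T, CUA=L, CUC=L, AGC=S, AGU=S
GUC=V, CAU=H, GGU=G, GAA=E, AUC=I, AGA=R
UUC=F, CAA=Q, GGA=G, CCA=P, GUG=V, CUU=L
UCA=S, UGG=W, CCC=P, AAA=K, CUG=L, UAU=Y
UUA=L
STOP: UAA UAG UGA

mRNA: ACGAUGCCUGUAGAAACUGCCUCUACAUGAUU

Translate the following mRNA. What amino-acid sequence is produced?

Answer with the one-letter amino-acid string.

start AUG at pos 3
pos 3: AUG -> M; peptide=M
pos 6: CCU -> P; peptide=MP
pos 9: GUA -> V; peptide=MPV
pos 12: GAA -> E; peptide=MPVE
pos 15: ACU -> T; peptide=MPVET
pos 18: GCC -> A; peptide=MPVETA
pos 21: UCU -> S; peptide=MPVETAS
pos 24: ACA -> T; peptide=MPVETAST
pos 27: UGA -> STOP

Answer: MPVETAST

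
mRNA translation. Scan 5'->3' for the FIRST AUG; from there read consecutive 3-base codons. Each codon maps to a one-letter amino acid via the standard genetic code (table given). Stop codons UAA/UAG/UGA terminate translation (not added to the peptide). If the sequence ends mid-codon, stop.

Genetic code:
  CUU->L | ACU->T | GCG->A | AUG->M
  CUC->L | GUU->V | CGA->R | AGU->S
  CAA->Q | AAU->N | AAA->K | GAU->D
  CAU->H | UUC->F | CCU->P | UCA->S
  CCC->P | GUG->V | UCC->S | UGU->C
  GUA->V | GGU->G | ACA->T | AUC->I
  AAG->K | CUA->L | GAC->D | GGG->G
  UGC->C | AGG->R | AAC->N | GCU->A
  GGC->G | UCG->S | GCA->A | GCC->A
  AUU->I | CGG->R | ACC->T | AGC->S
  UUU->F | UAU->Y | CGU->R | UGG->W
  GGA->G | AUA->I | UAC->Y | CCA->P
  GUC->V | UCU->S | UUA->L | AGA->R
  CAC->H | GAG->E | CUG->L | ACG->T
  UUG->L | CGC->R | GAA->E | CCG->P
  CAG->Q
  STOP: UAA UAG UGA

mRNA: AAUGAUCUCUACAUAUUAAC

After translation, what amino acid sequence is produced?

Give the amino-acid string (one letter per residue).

Answer: MISTY

Derivation:
start AUG at pos 1
pos 1: AUG -> M; peptide=M
pos 4: AUC -> I; peptide=MI
pos 7: UCU -> S; peptide=MIS
pos 10: ACA -> T; peptide=MIST
pos 13: UAU -> Y; peptide=MISTY
pos 16: UAA -> STOP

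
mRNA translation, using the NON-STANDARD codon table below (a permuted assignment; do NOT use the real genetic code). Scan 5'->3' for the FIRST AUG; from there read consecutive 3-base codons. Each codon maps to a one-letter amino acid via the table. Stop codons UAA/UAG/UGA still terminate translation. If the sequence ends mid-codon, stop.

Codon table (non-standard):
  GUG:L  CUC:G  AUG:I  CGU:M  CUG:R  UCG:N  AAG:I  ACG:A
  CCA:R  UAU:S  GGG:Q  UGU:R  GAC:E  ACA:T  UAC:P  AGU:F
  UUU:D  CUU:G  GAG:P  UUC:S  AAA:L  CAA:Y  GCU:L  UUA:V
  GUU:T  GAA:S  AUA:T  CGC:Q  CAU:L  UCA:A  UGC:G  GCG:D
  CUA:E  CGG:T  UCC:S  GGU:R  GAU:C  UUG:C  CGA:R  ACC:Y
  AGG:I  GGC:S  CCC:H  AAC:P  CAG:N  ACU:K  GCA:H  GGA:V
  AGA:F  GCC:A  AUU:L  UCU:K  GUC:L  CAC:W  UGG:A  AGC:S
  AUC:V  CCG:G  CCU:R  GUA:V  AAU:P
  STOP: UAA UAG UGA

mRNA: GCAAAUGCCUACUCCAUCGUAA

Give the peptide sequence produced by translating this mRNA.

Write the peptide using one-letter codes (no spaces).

start AUG at pos 4
pos 4: AUG -> I; peptide=I
pos 7: CCU -> R; peptide=IR
pos 10: ACU -> K; peptide=IRK
pos 13: CCA -> R; peptide=IRKR
pos 16: UCG -> N; peptide=IRKRN
pos 19: UAA -> STOP

Answer: IRKRN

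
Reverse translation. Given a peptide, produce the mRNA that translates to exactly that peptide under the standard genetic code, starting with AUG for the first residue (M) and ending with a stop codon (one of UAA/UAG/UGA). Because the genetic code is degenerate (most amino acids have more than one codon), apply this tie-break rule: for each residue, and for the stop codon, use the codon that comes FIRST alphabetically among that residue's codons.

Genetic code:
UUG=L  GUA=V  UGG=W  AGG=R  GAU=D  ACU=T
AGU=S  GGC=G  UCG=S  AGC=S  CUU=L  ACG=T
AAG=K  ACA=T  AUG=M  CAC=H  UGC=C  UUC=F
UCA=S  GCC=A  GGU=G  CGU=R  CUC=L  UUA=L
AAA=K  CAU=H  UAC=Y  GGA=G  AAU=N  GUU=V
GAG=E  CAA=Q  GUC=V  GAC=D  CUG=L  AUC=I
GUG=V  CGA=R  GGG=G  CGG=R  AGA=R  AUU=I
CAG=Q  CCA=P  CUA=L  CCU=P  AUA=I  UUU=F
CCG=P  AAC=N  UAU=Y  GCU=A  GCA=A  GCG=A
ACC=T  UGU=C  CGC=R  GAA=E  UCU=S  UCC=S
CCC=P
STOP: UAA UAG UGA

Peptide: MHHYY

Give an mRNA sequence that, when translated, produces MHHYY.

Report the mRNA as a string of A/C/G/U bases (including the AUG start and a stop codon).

residue 1: M -> AUG (start codon)
residue 2: H codons sorted = CAC,CAU -> pick first = CAC
residue 3: H codons sorted = CAC,CAU -> pick first = CAC
residue 4: Y codons sorted = UAC,UAU -> pick first = UAC
residue 5: Y codons sorted = UAC,UAU -> pick first = UAC
terminator: stop codons sorted = UAA,UAG,UGA -> pick first = UAA

Answer: mRNA: AUGCACCACUACUACUAA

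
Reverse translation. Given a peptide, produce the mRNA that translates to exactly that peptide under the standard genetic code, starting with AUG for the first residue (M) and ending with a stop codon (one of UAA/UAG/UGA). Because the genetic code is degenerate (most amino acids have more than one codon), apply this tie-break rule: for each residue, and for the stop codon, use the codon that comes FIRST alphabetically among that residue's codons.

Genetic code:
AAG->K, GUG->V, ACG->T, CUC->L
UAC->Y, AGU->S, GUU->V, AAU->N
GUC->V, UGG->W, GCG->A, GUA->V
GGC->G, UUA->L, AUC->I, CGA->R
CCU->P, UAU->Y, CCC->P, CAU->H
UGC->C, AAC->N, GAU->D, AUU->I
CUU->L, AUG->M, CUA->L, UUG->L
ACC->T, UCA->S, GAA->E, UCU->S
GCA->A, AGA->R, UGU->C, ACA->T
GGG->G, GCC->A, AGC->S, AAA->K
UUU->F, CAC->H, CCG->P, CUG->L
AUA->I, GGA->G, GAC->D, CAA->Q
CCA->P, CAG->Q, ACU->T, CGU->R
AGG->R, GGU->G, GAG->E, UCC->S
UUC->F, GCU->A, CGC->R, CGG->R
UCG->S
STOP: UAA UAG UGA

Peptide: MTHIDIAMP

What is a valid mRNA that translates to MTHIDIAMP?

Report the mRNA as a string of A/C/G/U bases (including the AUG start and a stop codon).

residue 1: M -> AUG (start codon)
residue 2: T codons sorted = ACA,ACC,ACG,ACU -> pick first = ACA
residue 3: H codons sorted = CAC,CAU -> pick first = CAC
residue 4: I codons sorted = AUA,AUC,AUU -> pick first = AUA
residue 5: D codons sorted = GAC,GAU -> pick first = GAC
residue 6: I codons sorted = AUA,AUC,AUU -> pick first = AUA
residue 7: A codons sorted = GCA,GCC,GCG,GCU -> pick first = GCA
residue 8: M -> AUG (only codon)
residue 9: P codons sorted = CCA,CCC,CCG,CCU -> pick first = CCA
terminator: stop codons sorted = UAA,UAG,UGA -> pick first = UAA

Answer: mRNA: AUGACACACAUAGACAUAGCAAUGCCAUAA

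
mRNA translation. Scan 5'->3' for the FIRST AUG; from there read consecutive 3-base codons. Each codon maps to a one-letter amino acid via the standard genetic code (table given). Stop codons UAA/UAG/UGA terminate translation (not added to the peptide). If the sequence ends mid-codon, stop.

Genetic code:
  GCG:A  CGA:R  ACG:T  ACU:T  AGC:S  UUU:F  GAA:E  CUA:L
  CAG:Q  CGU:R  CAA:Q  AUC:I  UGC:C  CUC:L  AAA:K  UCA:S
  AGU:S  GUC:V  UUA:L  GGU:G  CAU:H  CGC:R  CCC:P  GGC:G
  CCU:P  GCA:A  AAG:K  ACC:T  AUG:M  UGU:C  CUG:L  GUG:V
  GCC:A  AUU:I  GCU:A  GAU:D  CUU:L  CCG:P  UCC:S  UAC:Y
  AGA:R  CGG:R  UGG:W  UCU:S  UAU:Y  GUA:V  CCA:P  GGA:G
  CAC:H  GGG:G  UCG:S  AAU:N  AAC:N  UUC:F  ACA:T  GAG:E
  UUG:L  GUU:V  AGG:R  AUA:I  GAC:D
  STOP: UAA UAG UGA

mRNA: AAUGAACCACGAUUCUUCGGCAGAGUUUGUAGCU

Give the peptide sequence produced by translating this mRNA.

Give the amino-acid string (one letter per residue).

Answer: MNHDSSAEFVA

Derivation:
start AUG at pos 1
pos 1: AUG -> M; peptide=M
pos 4: AAC -> N; peptide=MN
pos 7: CAC -> H; peptide=MNH
pos 10: GAU -> D; peptide=MNHD
pos 13: UCU -> S; peptide=MNHDS
pos 16: UCG -> S; peptide=MNHDSS
pos 19: GCA -> A; peptide=MNHDSSA
pos 22: GAG -> E; peptide=MNHDSSAE
pos 25: UUU -> F; peptide=MNHDSSAEF
pos 28: GUA -> V; peptide=MNHDSSAEFV
pos 31: GCU -> A; peptide=MNHDSSAEFVA
pos 34: only 0 nt remain (<3), stop (end of mRNA)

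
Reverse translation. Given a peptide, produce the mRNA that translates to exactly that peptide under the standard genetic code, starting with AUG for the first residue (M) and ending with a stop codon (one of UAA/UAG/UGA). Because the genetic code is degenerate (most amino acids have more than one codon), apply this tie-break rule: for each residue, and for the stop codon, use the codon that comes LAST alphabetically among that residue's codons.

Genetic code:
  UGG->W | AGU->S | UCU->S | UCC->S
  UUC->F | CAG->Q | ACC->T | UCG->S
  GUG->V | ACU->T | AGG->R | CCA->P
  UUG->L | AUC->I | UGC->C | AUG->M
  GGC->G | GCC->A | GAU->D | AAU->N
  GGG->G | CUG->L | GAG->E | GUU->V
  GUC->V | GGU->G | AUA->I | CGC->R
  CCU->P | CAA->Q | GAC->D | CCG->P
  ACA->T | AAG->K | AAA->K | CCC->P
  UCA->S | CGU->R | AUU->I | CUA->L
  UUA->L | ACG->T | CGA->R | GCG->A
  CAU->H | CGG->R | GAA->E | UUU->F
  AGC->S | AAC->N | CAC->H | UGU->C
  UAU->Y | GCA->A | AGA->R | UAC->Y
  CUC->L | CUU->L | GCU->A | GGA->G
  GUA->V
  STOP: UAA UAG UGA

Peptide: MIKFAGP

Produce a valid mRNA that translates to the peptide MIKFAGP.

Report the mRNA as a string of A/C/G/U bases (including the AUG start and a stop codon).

Answer: mRNA: AUGAUUAAGUUUGCUGGUCCUUGA

Derivation:
residue 1: M -> AUG (start codon)
residue 2: I codons sorted = AUA,AUC,AUU -> pick last = AUU
residue 3: K codons sorted = AAA,AAG -> pick last = AAG
residue 4: F codons sorted = UUC,UUU -> pick last = UUU
residue 5: A codons sorted = GCA,GCC,GCG,GCU -> pick last = GCU
residue 6: G codons sorted = GGA,GGC,GGG,GGU -> pick last = GGU
residue 7: P codons sorted = CCA,CCC,CCG,CCU -> pick last = CCU
terminator: stop codons sorted = UAA,UAG,UGA -> pick last = UGA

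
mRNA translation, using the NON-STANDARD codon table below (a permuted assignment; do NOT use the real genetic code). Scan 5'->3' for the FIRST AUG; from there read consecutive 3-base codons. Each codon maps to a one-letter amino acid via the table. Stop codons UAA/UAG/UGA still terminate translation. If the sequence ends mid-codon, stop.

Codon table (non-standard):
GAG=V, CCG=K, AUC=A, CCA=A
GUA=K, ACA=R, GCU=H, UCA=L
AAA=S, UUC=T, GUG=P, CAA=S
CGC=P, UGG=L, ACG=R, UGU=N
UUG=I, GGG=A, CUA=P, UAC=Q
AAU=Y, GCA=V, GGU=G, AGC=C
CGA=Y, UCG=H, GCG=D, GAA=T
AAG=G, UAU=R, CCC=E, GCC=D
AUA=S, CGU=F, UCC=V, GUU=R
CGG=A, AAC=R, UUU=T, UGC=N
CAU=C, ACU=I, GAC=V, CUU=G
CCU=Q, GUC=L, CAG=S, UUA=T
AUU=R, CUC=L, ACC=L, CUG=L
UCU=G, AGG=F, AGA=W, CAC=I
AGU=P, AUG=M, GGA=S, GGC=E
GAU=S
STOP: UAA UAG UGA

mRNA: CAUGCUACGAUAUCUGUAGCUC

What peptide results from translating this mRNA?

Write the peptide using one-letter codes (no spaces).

Answer: MPYRL

Derivation:
start AUG at pos 1
pos 1: AUG -> M; peptide=M
pos 4: CUA -> P; peptide=MP
pos 7: CGA -> Y; peptide=MPY
pos 10: UAU -> R; peptide=MPYR
pos 13: CUG -> L; peptide=MPYRL
pos 16: UAG -> STOP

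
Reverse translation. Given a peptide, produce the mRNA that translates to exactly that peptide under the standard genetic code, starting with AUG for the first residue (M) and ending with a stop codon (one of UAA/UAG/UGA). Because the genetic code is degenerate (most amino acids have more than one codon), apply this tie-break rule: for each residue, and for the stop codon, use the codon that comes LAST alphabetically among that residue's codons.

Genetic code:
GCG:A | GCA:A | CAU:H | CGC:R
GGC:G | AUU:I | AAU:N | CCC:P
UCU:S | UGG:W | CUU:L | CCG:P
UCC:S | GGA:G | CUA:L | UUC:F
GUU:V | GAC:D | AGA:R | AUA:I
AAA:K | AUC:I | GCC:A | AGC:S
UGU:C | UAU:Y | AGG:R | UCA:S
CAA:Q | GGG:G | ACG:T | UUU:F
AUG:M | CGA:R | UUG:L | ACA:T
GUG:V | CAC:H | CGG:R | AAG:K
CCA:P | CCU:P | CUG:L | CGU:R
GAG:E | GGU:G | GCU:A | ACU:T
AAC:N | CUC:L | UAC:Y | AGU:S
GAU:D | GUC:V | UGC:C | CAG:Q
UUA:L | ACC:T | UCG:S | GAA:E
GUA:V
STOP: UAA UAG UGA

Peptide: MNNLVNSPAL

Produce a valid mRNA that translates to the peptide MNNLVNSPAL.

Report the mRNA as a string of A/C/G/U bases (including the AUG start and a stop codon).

Answer: mRNA: AUGAAUAAUUUGGUUAAUUCUCCUGCUUUGUGA

Derivation:
residue 1: M -> AUG (start codon)
residue 2: N codons sorted = AAC,AAU -> pick last = AAU
residue 3: N codons sorted = AAC,AAU -> pick last = AAU
residue 4: L codons sorted = CUA,CUC,CUG,CUU,UUA,UUG -> pick last = UUG
residue 5: V codons sorted = GUA,GUC,GUG,GUU -> pick last = GUU
residue 6: N codons sorted = AAC,AAU -> pick last = AAU
residue 7: S codons sorted = AGC,AGU,UCA,UCC,UCG,UCU -> pick last = UCU
residue 8: P codons sorted = CCA,CCC,CCG,CCU -> pick last = CCU
residue 9: A codons sorted = GCA,GCC,GCG,GCU -> pick last = GCU
residue 10: L codons sorted = CUA,CUC,CUG,CUU,UUA,UUG -> pick last = UUG
terminator: stop codons sorted = UAA,UAG,UGA -> pick last = UGA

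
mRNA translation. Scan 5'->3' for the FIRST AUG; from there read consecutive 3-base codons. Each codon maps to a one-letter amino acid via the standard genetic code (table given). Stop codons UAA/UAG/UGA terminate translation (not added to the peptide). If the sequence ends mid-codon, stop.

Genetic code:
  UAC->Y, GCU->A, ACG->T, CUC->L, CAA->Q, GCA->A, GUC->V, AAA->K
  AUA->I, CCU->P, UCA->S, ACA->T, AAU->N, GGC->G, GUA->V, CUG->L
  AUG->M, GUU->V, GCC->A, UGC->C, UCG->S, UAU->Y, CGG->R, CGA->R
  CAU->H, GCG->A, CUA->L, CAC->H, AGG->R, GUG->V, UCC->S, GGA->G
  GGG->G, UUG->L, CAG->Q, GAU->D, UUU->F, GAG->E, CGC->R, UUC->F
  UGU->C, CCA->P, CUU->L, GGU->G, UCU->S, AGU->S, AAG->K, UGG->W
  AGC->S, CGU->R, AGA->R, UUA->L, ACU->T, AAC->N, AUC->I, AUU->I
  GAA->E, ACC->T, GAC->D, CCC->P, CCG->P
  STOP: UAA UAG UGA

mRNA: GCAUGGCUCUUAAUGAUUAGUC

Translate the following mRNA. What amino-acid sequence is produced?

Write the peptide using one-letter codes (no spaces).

start AUG at pos 2
pos 2: AUG -> M; peptide=M
pos 5: GCU -> A; peptide=MA
pos 8: CUU -> L; peptide=MAL
pos 11: AAU -> N; peptide=MALN
pos 14: GAU -> D; peptide=MALND
pos 17: UAG -> STOP

Answer: MALND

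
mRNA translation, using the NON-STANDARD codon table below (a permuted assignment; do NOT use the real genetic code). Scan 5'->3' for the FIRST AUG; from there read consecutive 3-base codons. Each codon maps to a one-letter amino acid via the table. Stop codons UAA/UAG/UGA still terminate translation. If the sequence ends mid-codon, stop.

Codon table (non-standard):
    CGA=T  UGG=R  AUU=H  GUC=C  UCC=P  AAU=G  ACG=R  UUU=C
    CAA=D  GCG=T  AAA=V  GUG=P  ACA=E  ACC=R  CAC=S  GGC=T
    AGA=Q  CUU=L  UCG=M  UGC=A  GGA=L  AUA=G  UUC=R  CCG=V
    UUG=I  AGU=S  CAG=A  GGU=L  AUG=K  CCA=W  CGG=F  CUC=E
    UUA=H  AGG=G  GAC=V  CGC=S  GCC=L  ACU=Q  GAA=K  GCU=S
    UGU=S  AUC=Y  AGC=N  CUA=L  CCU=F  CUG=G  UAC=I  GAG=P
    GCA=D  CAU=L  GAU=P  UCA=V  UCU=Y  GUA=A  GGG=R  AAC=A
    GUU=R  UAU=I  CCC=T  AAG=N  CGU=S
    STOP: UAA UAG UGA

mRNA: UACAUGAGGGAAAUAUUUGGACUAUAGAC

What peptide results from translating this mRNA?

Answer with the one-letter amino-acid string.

Answer: KGKGCLL

Derivation:
start AUG at pos 3
pos 3: AUG -> K; peptide=K
pos 6: AGG -> G; peptide=KG
pos 9: GAA -> K; peptide=KGK
pos 12: AUA -> G; peptide=KGKG
pos 15: UUU -> C; peptide=KGKGC
pos 18: GGA -> L; peptide=KGKGCL
pos 21: CUA -> L; peptide=KGKGCLL
pos 24: UAG -> STOP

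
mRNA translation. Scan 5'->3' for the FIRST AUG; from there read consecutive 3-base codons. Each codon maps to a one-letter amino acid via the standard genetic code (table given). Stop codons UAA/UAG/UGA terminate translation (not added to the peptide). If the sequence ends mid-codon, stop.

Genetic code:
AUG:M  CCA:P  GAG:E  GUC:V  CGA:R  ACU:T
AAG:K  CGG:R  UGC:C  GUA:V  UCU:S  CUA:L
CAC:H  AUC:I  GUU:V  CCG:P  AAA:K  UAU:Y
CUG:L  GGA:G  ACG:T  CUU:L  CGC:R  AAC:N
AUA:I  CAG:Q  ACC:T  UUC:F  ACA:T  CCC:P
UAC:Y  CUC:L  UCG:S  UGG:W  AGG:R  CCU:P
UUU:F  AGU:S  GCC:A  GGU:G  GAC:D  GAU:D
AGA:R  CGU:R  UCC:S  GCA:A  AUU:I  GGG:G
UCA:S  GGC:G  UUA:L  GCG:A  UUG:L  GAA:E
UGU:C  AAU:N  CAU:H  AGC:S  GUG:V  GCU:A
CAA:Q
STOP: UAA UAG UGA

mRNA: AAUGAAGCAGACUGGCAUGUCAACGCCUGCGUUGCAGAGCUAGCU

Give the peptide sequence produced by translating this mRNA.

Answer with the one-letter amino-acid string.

start AUG at pos 1
pos 1: AUG -> M; peptide=M
pos 4: AAG -> K; peptide=MK
pos 7: CAG -> Q; peptide=MKQ
pos 10: ACU -> T; peptide=MKQT
pos 13: GGC -> G; peptide=MKQTG
pos 16: AUG -> M; peptide=MKQTGM
pos 19: UCA -> S; peptide=MKQTGMS
pos 22: ACG -> T; peptide=MKQTGMST
pos 25: CCU -> P; peptide=MKQTGMSTP
pos 28: GCG -> A; peptide=MKQTGMSTPA
pos 31: UUG -> L; peptide=MKQTGMSTPAL
pos 34: CAG -> Q; peptide=MKQTGMSTPALQ
pos 37: AGC -> S; peptide=MKQTGMSTPALQS
pos 40: UAG -> STOP

Answer: MKQTGMSTPALQS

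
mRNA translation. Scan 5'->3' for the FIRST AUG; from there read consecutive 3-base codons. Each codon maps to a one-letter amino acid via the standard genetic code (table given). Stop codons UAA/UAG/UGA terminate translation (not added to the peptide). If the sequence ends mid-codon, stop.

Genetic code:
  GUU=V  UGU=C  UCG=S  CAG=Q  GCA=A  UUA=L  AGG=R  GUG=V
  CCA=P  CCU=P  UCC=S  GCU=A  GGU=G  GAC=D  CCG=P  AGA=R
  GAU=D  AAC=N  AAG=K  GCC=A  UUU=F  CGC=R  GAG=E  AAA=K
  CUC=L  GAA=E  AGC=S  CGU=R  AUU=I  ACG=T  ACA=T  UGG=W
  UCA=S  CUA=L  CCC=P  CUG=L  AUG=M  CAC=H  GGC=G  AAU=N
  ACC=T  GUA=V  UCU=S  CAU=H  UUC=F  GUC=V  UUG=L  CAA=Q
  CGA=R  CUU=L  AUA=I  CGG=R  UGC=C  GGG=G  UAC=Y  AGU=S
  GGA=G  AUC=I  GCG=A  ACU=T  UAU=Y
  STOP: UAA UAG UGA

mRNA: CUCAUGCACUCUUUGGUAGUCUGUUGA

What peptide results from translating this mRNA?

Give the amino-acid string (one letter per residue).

Answer: MHSLVVC

Derivation:
start AUG at pos 3
pos 3: AUG -> M; peptide=M
pos 6: CAC -> H; peptide=MH
pos 9: UCU -> S; peptide=MHS
pos 12: UUG -> L; peptide=MHSL
pos 15: GUA -> V; peptide=MHSLV
pos 18: GUC -> V; peptide=MHSLVV
pos 21: UGU -> C; peptide=MHSLVVC
pos 24: UGA -> STOP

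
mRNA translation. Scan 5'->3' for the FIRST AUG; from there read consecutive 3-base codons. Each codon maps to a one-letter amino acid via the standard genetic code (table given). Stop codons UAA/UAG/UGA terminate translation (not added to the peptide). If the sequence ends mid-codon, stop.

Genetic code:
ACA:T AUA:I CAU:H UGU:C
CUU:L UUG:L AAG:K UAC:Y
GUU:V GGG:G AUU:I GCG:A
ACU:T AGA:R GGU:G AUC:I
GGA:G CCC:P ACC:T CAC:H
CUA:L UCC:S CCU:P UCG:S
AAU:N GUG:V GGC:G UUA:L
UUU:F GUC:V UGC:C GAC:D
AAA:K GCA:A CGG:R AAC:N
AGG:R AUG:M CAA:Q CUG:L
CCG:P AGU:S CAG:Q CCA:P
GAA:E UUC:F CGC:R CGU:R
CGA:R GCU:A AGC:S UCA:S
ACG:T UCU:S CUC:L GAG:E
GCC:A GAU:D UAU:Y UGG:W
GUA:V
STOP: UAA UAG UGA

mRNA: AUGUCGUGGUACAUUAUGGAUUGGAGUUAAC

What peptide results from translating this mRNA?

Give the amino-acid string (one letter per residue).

start AUG at pos 0
pos 0: AUG -> M; peptide=M
pos 3: UCG -> S; peptide=MS
pos 6: UGG -> W; peptide=MSW
pos 9: UAC -> Y; peptide=MSWY
pos 12: AUU -> I; peptide=MSWYI
pos 15: AUG -> M; peptide=MSWYIM
pos 18: GAU -> D; peptide=MSWYIMD
pos 21: UGG -> W; peptide=MSWYIMDW
pos 24: AGU -> S; peptide=MSWYIMDWS
pos 27: UAA -> STOP

Answer: MSWYIMDWS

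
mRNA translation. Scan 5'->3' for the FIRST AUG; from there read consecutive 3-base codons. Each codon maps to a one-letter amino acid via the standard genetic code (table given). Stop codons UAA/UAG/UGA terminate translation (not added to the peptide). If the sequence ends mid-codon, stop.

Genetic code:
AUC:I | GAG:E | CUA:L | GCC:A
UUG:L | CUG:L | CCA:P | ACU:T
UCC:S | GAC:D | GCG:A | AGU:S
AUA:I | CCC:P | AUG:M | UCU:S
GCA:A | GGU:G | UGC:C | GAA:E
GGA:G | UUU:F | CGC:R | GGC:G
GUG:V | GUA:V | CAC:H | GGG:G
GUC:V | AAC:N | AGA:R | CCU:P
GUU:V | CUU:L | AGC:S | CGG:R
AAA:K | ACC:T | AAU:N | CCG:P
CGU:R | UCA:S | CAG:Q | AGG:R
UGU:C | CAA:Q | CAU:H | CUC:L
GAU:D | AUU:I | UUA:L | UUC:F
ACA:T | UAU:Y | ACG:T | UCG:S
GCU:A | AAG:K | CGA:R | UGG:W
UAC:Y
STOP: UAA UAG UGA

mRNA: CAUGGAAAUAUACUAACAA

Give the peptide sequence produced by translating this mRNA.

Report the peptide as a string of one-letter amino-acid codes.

Answer: MEIY

Derivation:
start AUG at pos 1
pos 1: AUG -> M; peptide=M
pos 4: GAA -> E; peptide=ME
pos 7: AUA -> I; peptide=MEI
pos 10: UAC -> Y; peptide=MEIY
pos 13: UAA -> STOP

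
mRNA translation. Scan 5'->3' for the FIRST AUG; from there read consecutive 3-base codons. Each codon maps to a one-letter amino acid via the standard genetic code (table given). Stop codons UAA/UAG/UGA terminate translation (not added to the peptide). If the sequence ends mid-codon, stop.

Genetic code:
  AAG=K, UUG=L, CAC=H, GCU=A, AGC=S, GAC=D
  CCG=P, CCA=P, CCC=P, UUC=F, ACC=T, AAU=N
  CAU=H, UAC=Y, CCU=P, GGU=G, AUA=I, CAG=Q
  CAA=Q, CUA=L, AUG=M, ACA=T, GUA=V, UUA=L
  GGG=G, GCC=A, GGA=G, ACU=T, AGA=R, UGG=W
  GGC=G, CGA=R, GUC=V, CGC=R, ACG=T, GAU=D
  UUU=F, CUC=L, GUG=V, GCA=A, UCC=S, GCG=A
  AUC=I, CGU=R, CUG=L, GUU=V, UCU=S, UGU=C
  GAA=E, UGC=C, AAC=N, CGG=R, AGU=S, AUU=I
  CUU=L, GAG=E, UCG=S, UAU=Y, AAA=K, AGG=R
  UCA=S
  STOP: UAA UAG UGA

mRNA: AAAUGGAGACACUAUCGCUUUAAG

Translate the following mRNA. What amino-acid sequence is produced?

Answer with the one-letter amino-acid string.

Answer: METLSL

Derivation:
start AUG at pos 2
pos 2: AUG -> M; peptide=M
pos 5: GAG -> E; peptide=ME
pos 8: ACA -> T; peptide=MET
pos 11: CUA -> L; peptide=METL
pos 14: UCG -> S; peptide=METLS
pos 17: CUU -> L; peptide=METLSL
pos 20: UAA -> STOP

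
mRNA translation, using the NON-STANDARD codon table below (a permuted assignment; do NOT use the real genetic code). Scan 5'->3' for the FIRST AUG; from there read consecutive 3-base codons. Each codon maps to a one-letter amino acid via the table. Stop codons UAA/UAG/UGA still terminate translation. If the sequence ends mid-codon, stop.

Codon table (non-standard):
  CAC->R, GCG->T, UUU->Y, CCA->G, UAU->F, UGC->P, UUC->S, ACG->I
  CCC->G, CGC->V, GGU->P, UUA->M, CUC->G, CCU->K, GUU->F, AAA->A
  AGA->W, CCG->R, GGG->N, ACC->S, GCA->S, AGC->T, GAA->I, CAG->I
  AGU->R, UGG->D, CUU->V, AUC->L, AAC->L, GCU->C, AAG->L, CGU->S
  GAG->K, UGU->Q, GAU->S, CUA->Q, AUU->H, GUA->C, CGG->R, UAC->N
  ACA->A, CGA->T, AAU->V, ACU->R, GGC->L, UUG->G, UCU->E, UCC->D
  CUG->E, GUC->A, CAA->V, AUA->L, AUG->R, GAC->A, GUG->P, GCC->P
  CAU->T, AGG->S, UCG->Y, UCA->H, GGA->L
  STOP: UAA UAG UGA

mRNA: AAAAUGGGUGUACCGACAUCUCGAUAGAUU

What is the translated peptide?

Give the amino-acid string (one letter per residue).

start AUG at pos 3
pos 3: AUG -> R; peptide=R
pos 6: GGU -> P; peptide=RP
pos 9: GUA -> C; peptide=RPC
pos 12: CCG -> R; peptide=RPCR
pos 15: ACA -> A; peptide=RPCRA
pos 18: UCU -> E; peptide=RPCRAE
pos 21: CGA -> T; peptide=RPCRAET
pos 24: UAG -> STOP

Answer: RPCRAET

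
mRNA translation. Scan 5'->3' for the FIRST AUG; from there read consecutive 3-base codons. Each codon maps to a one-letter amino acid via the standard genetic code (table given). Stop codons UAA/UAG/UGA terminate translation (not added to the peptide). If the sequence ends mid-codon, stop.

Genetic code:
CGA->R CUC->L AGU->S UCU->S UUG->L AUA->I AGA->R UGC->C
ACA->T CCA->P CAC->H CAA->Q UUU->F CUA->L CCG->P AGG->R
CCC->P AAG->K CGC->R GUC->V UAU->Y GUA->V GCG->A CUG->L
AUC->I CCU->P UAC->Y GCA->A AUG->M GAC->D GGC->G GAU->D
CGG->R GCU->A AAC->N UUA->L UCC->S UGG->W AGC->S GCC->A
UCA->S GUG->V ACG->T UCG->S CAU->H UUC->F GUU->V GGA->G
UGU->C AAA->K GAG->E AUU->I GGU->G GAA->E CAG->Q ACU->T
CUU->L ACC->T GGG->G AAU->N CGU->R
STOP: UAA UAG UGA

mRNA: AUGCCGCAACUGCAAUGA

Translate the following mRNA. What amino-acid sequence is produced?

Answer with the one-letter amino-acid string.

start AUG at pos 0
pos 0: AUG -> M; peptide=M
pos 3: CCG -> P; peptide=MP
pos 6: CAA -> Q; peptide=MPQ
pos 9: CUG -> L; peptide=MPQL
pos 12: CAA -> Q; peptide=MPQLQ
pos 15: UGA -> STOP

Answer: MPQLQ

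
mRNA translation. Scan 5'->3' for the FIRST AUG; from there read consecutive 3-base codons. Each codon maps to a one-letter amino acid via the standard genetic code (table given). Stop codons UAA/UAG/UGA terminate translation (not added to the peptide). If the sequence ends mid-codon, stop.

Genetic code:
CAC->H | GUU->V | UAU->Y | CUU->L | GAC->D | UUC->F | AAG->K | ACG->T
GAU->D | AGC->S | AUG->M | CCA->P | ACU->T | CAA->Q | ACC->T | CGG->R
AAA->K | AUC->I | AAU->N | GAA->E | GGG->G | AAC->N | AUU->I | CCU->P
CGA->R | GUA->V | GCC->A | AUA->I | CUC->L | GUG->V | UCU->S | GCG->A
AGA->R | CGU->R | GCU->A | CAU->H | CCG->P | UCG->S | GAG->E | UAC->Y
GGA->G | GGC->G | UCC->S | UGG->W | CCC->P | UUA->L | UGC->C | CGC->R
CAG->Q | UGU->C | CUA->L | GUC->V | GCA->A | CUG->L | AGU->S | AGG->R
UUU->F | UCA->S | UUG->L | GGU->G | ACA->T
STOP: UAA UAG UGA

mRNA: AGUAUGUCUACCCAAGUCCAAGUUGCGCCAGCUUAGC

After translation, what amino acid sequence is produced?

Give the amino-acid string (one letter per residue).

Answer: MSTQVQVAPA

Derivation:
start AUG at pos 3
pos 3: AUG -> M; peptide=M
pos 6: UCU -> S; peptide=MS
pos 9: ACC -> T; peptide=MST
pos 12: CAA -> Q; peptide=MSTQ
pos 15: GUC -> V; peptide=MSTQV
pos 18: CAA -> Q; peptide=MSTQVQ
pos 21: GUU -> V; peptide=MSTQVQV
pos 24: GCG -> A; peptide=MSTQVQVA
pos 27: CCA -> P; peptide=MSTQVQVAP
pos 30: GCU -> A; peptide=MSTQVQVAPA
pos 33: UAG -> STOP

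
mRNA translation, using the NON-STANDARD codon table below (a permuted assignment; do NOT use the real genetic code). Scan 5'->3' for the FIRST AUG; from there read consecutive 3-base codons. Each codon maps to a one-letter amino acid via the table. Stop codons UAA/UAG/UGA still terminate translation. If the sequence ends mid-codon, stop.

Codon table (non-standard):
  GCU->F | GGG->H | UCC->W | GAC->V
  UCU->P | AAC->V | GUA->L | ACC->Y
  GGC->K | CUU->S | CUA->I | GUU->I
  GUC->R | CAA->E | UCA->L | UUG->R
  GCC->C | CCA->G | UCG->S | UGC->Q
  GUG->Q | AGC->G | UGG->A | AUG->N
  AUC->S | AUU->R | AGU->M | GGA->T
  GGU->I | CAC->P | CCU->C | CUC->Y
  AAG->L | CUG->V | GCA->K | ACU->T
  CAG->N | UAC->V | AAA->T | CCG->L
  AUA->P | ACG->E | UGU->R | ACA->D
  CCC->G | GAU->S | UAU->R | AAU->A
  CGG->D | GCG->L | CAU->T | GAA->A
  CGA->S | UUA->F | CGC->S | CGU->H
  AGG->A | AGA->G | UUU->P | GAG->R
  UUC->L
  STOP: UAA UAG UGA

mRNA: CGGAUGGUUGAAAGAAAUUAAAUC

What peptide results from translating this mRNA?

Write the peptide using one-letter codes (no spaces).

Answer: NIAGA

Derivation:
start AUG at pos 3
pos 3: AUG -> N; peptide=N
pos 6: GUU -> I; peptide=NI
pos 9: GAA -> A; peptide=NIA
pos 12: AGA -> G; peptide=NIAG
pos 15: AAU -> A; peptide=NIAGA
pos 18: UAA -> STOP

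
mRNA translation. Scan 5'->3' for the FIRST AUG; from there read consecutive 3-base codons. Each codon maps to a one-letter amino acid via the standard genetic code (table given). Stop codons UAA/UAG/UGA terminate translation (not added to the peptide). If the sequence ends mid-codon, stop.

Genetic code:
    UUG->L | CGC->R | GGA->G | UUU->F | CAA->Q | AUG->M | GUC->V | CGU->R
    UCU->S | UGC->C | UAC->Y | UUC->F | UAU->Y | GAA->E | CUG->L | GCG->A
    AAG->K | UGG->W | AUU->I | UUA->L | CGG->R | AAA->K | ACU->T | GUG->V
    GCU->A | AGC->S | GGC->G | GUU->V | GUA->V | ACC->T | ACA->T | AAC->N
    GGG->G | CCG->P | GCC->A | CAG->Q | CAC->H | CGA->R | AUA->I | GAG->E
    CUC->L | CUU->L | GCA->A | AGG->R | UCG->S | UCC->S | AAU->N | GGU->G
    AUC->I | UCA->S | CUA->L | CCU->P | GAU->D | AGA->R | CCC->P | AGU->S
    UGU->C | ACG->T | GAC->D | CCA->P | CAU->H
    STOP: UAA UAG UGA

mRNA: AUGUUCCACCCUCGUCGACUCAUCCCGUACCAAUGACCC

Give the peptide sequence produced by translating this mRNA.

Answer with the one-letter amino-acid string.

start AUG at pos 0
pos 0: AUG -> M; peptide=M
pos 3: UUC -> F; peptide=MF
pos 6: CAC -> H; peptide=MFH
pos 9: CCU -> P; peptide=MFHP
pos 12: CGU -> R; peptide=MFHPR
pos 15: CGA -> R; peptide=MFHPRR
pos 18: CUC -> L; peptide=MFHPRRL
pos 21: AUC -> I; peptide=MFHPRRLI
pos 24: CCG -> P; peptide=MFHPRRLIP
pos 27: UAC -> Y; peptide=MFHPRRLIPY
pos 30: CAA -> Q; peptide=MFHPRRLIPYQ
pos 33: UGA -> STOP

Answer: MFHPRRLIPYQ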